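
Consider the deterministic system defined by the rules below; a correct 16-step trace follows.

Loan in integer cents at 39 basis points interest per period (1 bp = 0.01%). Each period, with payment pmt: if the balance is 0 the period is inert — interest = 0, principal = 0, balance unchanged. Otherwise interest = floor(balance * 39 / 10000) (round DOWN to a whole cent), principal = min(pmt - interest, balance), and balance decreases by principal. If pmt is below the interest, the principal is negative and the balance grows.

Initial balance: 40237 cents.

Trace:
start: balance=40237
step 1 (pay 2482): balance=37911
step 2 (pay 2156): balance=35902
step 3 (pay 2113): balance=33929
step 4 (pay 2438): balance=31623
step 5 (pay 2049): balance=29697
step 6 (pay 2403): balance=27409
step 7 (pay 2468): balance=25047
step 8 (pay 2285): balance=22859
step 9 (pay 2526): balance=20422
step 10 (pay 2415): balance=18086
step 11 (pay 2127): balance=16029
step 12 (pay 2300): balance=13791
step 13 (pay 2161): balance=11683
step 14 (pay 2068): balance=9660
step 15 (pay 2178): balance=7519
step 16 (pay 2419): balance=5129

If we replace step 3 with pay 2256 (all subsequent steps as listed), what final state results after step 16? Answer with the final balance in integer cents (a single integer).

(re-executing from step 3 with the substitution; state before step 3: balance=35902)
step 3 (pay 2256): balance=33786
step 4 (pay 2438): balance=31479
step 5 (pay 2049): balance=29552
step 6 (pay 2403): balance=27264
step 7 (pay 2468): balance=24902
step 8 (pay 2285): balance=22714
step 9 (pay 2526): balance=20276
step 10 (pay 2415): balance=17940
step 11 (pay 2127): balance=15882
step 12 (pay 2300): balance=13643
step 13 (pay 2161): balance=11535
step 14 (pay 2068): balance=9511
step 15 (pay 2178): balance=7370
step 16 (pay 2419): balance=4979

4979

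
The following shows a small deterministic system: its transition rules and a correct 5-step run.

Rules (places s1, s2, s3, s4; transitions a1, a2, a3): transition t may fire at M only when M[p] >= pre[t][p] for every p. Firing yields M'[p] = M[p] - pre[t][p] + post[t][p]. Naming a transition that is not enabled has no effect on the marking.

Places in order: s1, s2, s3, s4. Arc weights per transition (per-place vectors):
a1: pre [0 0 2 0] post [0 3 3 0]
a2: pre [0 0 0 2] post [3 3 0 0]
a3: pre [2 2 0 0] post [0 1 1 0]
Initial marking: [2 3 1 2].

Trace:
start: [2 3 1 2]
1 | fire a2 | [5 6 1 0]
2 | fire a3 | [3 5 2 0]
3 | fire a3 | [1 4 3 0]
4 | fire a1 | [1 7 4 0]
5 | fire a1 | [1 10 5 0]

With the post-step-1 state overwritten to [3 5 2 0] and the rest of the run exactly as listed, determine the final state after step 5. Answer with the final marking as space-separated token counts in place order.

state after step 1 := [3 5 2 0]
2 | fire a3 | [1 4 3 0]
3 | fire a3 | [1 4 3 0]
4 | fire a1 | [1 7 4 0]
5 | fire a1 | [1 10 5 0]

1 10 5 0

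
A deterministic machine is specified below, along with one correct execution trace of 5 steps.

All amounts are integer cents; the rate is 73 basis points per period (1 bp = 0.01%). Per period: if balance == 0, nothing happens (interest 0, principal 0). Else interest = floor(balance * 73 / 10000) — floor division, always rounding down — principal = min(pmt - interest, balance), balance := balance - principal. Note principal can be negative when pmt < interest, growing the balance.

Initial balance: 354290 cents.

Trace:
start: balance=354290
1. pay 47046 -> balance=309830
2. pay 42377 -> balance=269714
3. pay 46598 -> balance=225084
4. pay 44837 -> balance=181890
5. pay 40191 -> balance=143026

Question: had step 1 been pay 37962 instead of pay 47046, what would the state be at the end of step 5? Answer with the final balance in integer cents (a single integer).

(re-executing from step 1 with the substitution; state before step 1: balance=354290)
1. pay 37962 -> balance=318914
2. pay 42377 -> balance=278865
3. pay 46598 -> balance=234302
4. pay 44837 -> balance=191175
5. pay 40191 -> balance=152379

152379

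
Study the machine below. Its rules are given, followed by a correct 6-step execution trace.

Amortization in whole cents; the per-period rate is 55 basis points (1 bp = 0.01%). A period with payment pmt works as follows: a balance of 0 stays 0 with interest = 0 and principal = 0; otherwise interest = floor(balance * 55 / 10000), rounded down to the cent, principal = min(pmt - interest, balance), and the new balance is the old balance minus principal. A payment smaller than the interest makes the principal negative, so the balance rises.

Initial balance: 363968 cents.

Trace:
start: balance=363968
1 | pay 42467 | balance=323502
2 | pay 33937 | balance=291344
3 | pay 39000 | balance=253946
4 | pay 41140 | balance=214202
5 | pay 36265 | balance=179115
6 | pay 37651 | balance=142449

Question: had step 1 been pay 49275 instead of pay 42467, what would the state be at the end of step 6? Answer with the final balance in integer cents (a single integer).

135450

(re-executing from step 1 with the substitution; state before step 1: balance=363968)
1 | pay 49275 | balance=316694
2 | pay 33937 | balance=284498
3 | pay 39000 | balance=247062
4 | pay 41140 | balance=207280
5 | pay 36265 | balance=172155
6 | pay 37651 | balance=135450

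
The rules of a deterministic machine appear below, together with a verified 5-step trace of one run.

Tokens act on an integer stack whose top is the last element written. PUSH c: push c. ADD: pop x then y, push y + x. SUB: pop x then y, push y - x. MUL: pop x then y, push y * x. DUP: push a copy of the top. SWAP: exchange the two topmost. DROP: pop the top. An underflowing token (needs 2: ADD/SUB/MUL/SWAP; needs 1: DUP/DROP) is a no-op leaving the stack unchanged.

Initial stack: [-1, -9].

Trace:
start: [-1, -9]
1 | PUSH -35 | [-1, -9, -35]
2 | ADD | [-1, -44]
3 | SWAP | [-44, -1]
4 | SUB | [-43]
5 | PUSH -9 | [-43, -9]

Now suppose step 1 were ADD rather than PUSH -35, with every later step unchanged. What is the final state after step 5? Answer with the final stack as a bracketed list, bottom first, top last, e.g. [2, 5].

[-10, -9]

(re-executing from step 1 with the substitution; state before step 1: [-1, -9])
1 | ADD | [-10]
2 | ADD | [-10]
3 | SWAP | [-10]
4 | SUB | [-10]
5 | PUSH -9 | [-10, -9]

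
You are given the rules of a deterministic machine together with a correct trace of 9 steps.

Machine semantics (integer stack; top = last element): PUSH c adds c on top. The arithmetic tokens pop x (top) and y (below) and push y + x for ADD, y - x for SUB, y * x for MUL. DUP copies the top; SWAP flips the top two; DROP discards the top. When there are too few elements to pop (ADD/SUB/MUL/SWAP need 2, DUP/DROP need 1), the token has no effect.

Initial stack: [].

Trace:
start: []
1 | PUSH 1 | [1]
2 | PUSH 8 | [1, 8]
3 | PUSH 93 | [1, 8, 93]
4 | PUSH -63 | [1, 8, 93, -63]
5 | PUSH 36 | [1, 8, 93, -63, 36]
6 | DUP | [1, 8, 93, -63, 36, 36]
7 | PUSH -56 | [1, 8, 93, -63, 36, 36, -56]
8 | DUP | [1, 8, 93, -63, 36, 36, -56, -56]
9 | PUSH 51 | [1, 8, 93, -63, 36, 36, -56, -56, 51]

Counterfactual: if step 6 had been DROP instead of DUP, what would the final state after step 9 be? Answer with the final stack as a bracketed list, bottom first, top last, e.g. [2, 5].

(re-executing from step 6 with the substitution; state before step 6: [1, 8, 93, -63, 36])
6 | DROP | [1, 8, 93, -63]
7 | PUSH -56 | [1, 8, 93, -63, -56]
8 | DUP | [1, 8, 93, -63, -56, -56]
9 | PUSH 51 | [1, 8, 93, -63, -56, -56, 51]

[1, 8, 93, -63, -56, -56, 51]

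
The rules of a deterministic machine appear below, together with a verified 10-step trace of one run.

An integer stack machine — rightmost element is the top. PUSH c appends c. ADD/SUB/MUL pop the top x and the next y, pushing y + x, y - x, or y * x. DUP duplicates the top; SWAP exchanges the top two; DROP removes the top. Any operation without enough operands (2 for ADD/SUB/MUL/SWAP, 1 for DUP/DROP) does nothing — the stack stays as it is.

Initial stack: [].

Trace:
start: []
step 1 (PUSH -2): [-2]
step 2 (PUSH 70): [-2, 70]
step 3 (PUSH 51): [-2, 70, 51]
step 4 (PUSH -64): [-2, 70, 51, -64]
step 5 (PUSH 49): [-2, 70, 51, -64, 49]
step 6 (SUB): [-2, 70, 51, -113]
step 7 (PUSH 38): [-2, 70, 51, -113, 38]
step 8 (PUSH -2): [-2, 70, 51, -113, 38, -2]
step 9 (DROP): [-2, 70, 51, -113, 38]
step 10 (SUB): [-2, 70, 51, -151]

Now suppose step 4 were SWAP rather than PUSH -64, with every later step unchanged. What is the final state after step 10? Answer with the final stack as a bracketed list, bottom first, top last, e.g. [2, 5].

(re-executing from step 4 with the substitution; state before step 4: [-2, 70, 51])
step 4 (SWAP): [-2, 51, 70]
step 5 (PUSH 49): [-2, 51, 70, 49]
step 6 (SUB): [-2, 51, 21]
step 7 (PUSH 38): [-2, 51, 21, 38]
step 8 (PUSH -2): [-2, 51, 21, 38, -2]
step 9 (DROP): [-2, 51, 21, 38]
step 10 (SUB): [-2, 51, -17]

[-2, 51, -17]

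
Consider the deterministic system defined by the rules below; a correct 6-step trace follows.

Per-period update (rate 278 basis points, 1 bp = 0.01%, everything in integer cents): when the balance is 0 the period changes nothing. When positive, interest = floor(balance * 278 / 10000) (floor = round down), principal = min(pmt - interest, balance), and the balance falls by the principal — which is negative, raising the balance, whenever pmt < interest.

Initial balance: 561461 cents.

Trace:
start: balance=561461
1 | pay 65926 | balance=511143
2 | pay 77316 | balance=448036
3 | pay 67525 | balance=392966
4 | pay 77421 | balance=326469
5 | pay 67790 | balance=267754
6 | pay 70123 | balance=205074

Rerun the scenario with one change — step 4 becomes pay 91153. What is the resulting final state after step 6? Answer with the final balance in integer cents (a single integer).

190569

(re-executing from step 4 with the substitution; state before step 4: balance=392966)
4 | pay 91153 | balance=312737
5 | pay 67790 | balance=253641
6 | pay 70123 | balance=190569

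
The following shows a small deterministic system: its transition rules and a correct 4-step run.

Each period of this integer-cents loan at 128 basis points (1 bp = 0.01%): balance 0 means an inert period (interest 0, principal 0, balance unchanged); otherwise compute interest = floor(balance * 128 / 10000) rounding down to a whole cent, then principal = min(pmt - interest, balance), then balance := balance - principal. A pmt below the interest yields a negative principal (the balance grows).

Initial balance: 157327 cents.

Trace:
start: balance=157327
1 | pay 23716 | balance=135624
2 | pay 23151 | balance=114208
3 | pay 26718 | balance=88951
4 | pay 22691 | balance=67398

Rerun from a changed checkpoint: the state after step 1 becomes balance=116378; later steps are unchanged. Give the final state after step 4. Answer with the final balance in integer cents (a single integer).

47404

state after step 1 := balance=116378
2 | pay 23151 | balance=94716
3 | pay 26718 | balance=69210
4 | pay 22691 | balance=47404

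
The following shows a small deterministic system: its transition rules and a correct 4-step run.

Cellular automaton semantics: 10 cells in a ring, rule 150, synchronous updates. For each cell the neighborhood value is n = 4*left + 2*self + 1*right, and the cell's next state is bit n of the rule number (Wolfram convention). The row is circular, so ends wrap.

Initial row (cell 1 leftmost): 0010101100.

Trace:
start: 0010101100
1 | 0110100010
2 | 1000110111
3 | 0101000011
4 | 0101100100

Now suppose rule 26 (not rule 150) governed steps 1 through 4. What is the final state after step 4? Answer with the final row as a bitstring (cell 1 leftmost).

1011000010

(re-executing steps 1..4 under rule 26; state before step 1: 0010101100)
1 | 0100001010
2 | 1010010001
3 | 0001101011
4 | 1011000010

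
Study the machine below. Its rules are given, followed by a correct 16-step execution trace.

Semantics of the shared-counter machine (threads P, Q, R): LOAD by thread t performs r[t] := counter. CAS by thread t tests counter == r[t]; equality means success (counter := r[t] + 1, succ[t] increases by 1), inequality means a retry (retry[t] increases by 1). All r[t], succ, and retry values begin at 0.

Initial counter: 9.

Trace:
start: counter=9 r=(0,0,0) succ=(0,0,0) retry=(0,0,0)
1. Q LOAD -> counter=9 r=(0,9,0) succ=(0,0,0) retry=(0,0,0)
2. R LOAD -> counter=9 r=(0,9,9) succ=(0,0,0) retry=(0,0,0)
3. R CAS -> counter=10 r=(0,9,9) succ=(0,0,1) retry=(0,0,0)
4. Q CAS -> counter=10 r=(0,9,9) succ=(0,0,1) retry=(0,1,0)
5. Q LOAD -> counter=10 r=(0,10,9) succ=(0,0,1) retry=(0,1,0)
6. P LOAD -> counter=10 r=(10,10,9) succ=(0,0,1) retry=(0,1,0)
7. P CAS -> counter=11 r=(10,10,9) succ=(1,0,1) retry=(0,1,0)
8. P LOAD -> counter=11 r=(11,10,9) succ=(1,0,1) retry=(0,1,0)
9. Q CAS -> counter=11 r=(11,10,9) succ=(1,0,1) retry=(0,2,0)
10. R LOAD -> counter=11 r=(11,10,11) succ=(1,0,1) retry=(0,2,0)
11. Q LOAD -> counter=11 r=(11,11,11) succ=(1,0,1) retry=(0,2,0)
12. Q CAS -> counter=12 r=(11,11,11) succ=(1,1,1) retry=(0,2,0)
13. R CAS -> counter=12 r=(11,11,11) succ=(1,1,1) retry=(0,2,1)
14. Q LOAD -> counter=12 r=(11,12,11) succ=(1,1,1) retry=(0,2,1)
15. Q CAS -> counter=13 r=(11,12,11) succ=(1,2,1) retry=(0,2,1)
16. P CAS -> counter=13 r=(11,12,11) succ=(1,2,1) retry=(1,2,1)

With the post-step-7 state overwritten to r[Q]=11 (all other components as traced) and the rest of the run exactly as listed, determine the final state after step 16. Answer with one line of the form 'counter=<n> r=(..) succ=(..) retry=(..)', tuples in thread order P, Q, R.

state after step 7 := counter=11 r=(10,11,9) succ=(1,0,1) retry=(0,1,0)
8. P LOAD -> counter=11 r=(11,11,9) succ=(1,0,1) retry=(0,1,0)
9. Q CAS -> counter=12 r=(11,11,9) succ=(1,1,1) retry=(0,1,0)
10. R LOAD -> counter=12 r=(11,11,12) succ=(1,1,1) retry=(0,1,0)
11. Q LOAD -> counter=12 r=(11,12,12) succ=(1,1,1) retry=(0,1,0)
12. Q CAS -> counter=13 r=(11,12,12) succ=(1,2,1) retry=(0,1,0)
13. R CAS -> counter=13 r=(11,12,12) succ=(1,2,1) retry=(0,1,1)
14. Q LOAD -> counter=13 r=(11,13,12) succ=(1,2,1) retry=(0,1,1)
15. Q CAS -> counter=14 r=(11,13,12) succ=(1,3,1) retry=(0,1,1)
16. P CAS -> counter=14 r=(11,13,12) succ=(1,3,1) retry=(1,1,1)

counter=14 r=(11,13,12) succ=(1,3,1) retry=(1,1,1)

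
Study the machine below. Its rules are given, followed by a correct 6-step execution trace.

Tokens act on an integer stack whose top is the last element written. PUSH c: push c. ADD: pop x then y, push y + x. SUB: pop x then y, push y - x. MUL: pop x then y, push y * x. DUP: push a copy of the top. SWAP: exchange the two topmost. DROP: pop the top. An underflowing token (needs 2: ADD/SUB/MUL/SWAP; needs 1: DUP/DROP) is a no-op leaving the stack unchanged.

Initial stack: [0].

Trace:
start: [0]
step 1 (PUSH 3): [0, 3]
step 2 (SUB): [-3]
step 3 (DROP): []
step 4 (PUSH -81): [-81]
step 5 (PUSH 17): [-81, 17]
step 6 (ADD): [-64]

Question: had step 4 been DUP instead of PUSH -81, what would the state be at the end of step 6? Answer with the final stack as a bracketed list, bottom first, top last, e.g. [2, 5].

(re-executing from step 4 with the substitution; state before step 4: [])
step 4 (DUP): []
step 5 (PUSH 17): [17]
step 6 (ADD): [17]

[17]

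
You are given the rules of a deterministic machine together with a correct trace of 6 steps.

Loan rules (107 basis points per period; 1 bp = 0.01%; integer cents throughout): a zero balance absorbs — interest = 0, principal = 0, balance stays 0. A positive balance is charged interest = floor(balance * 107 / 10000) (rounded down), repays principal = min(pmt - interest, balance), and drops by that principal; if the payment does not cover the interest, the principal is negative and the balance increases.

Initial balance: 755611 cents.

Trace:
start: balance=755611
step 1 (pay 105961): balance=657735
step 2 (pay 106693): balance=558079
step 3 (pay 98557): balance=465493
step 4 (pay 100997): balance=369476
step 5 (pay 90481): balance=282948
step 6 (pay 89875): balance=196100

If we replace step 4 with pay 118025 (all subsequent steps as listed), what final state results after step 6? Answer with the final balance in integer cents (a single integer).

178706

(re-executing from step 4 with the substitution; state before step 4: balance=465493)
step 4 (pay 118025): balance=352448
step 5 (pay 90481): balance=265738
step 6 (pay 89875): balance=178706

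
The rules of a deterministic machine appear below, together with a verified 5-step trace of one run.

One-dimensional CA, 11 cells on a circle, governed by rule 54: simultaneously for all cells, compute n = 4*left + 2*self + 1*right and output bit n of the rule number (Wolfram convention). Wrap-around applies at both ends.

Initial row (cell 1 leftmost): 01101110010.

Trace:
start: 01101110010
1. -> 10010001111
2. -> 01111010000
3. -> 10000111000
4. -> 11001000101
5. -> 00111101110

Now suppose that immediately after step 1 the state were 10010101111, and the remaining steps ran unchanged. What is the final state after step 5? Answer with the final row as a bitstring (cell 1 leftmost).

state after step 1 := 10010101111
2. -> 01111110000
3. -> 10000001000
4. -> 11000011101
5. -> 00100100010

00100100010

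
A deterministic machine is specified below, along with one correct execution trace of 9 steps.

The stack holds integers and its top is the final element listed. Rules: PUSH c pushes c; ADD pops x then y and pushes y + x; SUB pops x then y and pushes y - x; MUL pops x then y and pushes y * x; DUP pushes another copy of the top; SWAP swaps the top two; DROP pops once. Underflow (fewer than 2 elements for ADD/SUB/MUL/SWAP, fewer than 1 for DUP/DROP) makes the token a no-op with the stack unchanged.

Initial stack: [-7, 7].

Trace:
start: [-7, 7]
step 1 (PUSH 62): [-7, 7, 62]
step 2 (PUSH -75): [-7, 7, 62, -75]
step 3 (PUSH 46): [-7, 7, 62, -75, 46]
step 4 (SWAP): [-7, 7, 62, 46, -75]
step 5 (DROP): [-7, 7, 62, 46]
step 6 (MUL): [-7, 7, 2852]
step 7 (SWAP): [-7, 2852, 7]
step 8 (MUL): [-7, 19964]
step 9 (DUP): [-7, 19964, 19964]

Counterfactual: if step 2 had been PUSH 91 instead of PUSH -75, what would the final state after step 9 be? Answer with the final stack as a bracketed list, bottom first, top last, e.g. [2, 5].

[-7, 19964, 19964]

(re-executing from step 2 with the substitution; state before step 2: [-7, 7, 62])
step 2 (PUSH 91): [-7, 7, 62, 91]
step 3 (PUSH 46): [-7, 7, 62, 91, 46]
step 4 (SWAP): [-7, 7, 62, 46, 91]
step 5 (DROP): [-7, 7, 62, 46]
step 6 (MUL): [-7, 7, 2852]
step 7 (SWAP): [-7, 2852, 7]
step 8 (MUL): [-7, 19964]
step 9 (DUP): [-7, 19964, 19964]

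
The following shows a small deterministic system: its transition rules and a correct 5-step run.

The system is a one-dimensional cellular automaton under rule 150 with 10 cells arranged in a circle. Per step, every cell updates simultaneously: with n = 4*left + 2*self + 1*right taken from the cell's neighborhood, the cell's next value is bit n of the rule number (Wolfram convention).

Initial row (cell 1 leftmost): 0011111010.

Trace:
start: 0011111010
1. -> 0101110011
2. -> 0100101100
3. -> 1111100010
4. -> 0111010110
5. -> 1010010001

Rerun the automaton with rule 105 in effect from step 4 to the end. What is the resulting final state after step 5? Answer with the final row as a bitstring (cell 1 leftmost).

(re-executing steps 4..5 under rule 105; state before step 4: 1111100010)
4. -> 1000101001
5. -> 1010010001

1010010001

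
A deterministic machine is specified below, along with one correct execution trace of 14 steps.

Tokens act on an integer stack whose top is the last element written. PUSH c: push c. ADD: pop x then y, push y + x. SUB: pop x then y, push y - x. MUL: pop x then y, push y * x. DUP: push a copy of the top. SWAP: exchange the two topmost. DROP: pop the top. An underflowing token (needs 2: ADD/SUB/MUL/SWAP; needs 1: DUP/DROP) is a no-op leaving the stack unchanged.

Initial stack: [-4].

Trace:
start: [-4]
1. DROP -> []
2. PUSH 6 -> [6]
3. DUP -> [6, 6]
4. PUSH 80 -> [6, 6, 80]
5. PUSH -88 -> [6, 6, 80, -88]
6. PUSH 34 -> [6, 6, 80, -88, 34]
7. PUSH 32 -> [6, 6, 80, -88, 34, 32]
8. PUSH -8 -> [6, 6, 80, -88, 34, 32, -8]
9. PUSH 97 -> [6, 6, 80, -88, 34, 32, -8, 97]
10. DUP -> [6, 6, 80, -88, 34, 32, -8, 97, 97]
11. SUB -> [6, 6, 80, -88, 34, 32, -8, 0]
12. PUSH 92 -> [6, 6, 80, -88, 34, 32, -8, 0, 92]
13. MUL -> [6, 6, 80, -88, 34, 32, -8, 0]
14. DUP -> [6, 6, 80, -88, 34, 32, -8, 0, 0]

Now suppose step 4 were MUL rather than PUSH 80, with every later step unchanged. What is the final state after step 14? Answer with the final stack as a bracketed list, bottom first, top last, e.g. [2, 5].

[36, -88, 34, 32, -8, 0, 0]

(re-executing from step 4 with the substitution; state before step 4: [6, 6])
4. MUL -> [36]
5. PUSH -88 -> [36, -88]
6. PUSH 34 -> [36, -88, 34]
7. PUSH 32 -> [36, -88, 34, 32]
8. PUSH -8 -> [36, -88, 34, 32, -8]
9. PUSH 97 -> [36, -88, 34, 32, -8, 97]
10. DUP -> [36, -88, 34, 32, -8, 97, 97]
11. SUB -> [36, -88, 34, 32, -8, 0]
12. PUSH 92 -> [36, -88, 34, 32, -8, 0, 92]
13. MUL -> [36, -88, 34, 32, -8, 0]
14. DUP -> [36, -88, 34, 32, -8, 0, 0]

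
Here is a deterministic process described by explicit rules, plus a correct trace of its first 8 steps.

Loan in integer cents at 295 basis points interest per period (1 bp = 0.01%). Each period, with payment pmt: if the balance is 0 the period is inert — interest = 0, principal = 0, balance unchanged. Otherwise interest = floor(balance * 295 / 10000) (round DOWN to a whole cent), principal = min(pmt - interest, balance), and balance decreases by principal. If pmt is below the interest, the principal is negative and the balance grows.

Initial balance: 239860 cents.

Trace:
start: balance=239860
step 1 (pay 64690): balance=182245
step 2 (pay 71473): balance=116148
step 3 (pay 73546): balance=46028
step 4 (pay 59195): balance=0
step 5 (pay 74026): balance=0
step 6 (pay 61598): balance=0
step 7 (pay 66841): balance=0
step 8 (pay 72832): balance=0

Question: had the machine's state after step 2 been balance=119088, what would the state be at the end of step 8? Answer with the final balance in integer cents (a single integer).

0

state after step 2 := balance=119088
step 3 (pay 73546): balance=49055
step 4 (pay 59195): balance=0
step 5 (pay 74026): balance=0
step 6 (pay 61598): balance=0
step 7 (pay 66841): balance=0
step 8 (pay 72832): balance=0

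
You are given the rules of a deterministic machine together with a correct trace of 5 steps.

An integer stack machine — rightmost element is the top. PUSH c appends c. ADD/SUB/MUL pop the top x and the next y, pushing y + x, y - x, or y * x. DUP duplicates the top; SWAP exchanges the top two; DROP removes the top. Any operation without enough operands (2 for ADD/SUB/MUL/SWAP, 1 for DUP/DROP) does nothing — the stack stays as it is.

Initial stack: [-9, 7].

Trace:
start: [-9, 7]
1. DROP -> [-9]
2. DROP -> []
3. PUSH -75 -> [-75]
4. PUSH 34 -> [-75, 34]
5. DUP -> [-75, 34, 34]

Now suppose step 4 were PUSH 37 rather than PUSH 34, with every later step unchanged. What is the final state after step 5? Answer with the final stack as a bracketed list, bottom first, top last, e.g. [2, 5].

(re-executing from step 4 with the substitution; state before step 4: [-75])
4. PUSH 37 -> [-75, 37]
5. DUP -> [-75, 37, 37]

[-75, 37, 37]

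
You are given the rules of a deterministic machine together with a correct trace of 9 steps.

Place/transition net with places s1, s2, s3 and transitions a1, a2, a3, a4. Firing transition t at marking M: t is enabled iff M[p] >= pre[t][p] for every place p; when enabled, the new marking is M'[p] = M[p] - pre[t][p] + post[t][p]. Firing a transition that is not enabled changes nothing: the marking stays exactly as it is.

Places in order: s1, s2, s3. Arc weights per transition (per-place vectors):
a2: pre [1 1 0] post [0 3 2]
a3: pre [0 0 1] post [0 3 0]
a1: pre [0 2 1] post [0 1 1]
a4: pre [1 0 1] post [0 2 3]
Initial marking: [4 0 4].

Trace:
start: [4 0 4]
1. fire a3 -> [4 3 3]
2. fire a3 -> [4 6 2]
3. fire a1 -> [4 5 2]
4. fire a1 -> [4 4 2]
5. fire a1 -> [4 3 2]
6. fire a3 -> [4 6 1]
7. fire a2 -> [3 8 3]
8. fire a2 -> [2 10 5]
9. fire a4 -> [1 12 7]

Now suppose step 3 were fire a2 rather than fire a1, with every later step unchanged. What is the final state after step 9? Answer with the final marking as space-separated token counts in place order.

(re-executing from step 3 with the substitution; state before step 3: [4 6 2])
3. fire a2 -> [3 8 4]
4. fire a1 -> [3 7 4]
5. fire a1 -> [3 6 4]
6. fire a3 -> [3 9 3]
7. fire a2 -> [2 11 5]
8. fire a2 -> [1 13 7]
9. fire a4 -> [0 15 9]

0 15 9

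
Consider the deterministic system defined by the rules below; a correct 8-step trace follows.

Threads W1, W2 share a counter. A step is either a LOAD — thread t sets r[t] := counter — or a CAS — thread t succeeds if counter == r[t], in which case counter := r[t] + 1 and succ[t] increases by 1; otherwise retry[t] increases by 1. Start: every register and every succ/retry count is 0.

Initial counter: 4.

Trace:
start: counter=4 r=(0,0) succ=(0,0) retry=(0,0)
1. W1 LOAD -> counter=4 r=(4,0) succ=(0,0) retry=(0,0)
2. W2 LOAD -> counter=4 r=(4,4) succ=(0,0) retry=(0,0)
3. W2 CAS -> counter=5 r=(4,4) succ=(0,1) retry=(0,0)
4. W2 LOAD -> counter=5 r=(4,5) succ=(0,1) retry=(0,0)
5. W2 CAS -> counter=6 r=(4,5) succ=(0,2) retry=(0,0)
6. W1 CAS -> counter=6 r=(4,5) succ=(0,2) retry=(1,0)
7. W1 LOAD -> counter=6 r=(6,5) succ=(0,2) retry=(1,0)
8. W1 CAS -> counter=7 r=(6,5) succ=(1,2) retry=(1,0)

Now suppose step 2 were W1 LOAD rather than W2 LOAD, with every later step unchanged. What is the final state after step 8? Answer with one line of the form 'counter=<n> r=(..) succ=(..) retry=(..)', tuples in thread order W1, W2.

(re-executing from step 2 with the substitution; state before step 2: counter=4 r=(4,0) succ=(0,0) retry=(0,0))
2. W1 LOAD -> counter=4 r=(4,0) succ=(0,0) retry=(0,0)
3. W2 CAS -> counter=4 r=(4,0) succ=(0,0) retry=(0,1)
4. W2 LOAD -> counter=4 r=(4,4) succ=(0,0) retry=(0,1)
5. W2 CAS -> counter=5 r=(4,4) succ=(0,1) retry=(0,1)
6. W1 CAS -> counter=5 r=(4,4) succ=(0,1) retry=(1,1)
7. W1 LOAD -> counter=5 r=(5,4) succ=(0,1) retry=(1,1)
8. W1 CAS -> counter=6 r=(5,4) succ=(1,1) retry=(1,1)

counter=6 r=(5,4) succ=(1,1) retry=(1,1)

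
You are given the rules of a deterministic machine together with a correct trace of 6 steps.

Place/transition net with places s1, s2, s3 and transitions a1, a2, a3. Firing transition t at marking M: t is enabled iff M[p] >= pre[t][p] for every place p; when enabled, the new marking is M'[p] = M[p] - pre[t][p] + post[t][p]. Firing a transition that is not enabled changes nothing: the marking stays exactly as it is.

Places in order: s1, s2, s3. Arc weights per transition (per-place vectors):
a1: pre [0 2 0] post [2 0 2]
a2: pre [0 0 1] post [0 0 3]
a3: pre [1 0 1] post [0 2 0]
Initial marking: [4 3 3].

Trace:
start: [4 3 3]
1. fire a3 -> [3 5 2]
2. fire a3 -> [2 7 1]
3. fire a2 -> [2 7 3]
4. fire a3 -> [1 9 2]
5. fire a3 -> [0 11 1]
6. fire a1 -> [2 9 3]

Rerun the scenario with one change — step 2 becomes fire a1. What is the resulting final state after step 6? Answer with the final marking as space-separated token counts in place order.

(re-executing from step 2 with the substitution; state before step 2: [3 5 2])
2. fire a1 -> [5 3 4]
3. fire a2 -> [5 3 6]
4. fire a3 -> [4 5 5]
5. fire a3 -> [3 7 4]
6. fire a1 -> [5 5 6]

5 5 6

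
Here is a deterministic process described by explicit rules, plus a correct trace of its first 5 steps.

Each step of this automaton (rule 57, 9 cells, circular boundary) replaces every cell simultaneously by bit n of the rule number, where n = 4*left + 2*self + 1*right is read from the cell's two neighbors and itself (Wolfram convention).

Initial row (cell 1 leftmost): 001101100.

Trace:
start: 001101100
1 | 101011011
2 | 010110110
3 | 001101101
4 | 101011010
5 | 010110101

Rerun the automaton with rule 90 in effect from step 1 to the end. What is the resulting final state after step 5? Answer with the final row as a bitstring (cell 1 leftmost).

(re-executing steps 1..5 under rule 90; state before step 1: 001101100)
1 | 011101110
2 | 110101011
3 | 010000010
4 | 101000101
5 | 100101001

100101001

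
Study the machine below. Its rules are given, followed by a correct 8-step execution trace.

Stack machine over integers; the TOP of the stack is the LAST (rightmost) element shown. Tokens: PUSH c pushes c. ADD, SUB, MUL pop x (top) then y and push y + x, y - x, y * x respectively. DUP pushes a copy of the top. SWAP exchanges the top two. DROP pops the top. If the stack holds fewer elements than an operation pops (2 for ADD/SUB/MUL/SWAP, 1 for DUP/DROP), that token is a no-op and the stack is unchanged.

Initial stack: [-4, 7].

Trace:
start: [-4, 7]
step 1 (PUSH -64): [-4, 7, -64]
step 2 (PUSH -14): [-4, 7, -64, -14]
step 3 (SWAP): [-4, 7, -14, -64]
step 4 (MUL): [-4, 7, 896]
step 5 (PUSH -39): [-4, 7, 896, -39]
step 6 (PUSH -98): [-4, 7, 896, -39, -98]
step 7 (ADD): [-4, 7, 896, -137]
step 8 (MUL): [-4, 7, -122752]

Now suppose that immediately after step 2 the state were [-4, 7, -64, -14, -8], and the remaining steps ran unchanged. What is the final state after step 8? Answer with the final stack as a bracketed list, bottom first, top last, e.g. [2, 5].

[-4, 7, -64, -15344]

state after step 2 := [-4, 7, -64, -14, -8]
step 3 (SWAP): [-4, 7, -64, -8, -14]
step 4 (MUL): [-4, 7, -64, 112]
step 5 (PUSH -39): [-4, 7, -64, 112, -39]
step 6 (PUSH -98): [-4, 7, -64, 112, -39, -98]
step 7 (ADD): [-4, 7, -64, 112, -137]
step 8 (MUL): [-4, 7, -64, -15344]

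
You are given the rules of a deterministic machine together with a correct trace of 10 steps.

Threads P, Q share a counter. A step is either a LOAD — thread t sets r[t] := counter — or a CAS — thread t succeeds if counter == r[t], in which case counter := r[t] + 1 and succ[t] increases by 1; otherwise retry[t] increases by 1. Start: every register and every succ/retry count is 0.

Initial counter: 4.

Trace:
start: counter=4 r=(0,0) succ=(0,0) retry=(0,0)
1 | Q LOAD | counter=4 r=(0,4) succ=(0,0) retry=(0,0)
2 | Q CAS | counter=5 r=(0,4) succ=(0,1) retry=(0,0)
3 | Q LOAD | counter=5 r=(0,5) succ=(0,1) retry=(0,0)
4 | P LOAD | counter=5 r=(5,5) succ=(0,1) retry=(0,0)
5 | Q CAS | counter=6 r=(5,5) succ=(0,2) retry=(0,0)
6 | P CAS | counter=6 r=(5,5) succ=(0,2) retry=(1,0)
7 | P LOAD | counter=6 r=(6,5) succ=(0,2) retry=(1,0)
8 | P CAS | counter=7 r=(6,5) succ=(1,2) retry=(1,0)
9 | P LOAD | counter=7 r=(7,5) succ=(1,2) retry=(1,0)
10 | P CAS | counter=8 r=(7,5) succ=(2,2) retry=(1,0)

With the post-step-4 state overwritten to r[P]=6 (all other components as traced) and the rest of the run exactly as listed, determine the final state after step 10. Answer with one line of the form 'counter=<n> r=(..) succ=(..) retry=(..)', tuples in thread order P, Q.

counter=9 r=(8,5) succ=(3,2) retry=(0,0)

state after step 4 := counter=5 r=(6,5) succ=(0,1) retry=(0,0)
5 | Q CAS | counter=6 r=(6,5) succ=(0,2) retry=(0,0)
6 | P CAS | counter=7 r=(6,5) succ=(1,2) retry=(0,0)
7 | P LOAD | counter=7 r=(7,5) succ=(1,2) retry=(0,0)
8 | P CAS | counter=8 r=(7,5) succ=(2,2) retry=(0,0)
9 | P LOAD | counter=8 r=(8,5) succ=(2,2) retry=(0,0)
10 | P CAS | counter=9 r=(8,5) succ=(3,2) retry=(0,0)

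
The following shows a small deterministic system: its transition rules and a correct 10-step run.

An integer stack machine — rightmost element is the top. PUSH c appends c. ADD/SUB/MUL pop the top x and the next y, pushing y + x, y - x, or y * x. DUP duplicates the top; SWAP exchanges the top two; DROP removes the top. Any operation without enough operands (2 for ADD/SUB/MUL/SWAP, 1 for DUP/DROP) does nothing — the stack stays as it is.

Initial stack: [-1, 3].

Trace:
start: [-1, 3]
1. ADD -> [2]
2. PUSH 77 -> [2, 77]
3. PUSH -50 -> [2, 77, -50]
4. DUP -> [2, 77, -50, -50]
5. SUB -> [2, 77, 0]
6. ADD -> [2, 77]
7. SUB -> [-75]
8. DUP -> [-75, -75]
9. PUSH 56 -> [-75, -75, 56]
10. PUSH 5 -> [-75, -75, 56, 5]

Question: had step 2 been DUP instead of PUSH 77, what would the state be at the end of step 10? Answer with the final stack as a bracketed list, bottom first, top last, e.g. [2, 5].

(re-executing from step 2 with the substitution; state before step 2: [2])
2. DUP -> [2, 2]
3. PUSH -50 -> [2, 2, -50]
4. DUP -> [2, 2, -50, -50]
5. SUB -> [2, 2, 0]
6. ADD -> [2, 2]
7. SUB -> [0]
8. DUP -> [0, 0]
9. PUSH 56 -> [0, 0, 56]
10. PUSH 5 -> [0, 0, 56, 5]

[0, 0, 56, 5]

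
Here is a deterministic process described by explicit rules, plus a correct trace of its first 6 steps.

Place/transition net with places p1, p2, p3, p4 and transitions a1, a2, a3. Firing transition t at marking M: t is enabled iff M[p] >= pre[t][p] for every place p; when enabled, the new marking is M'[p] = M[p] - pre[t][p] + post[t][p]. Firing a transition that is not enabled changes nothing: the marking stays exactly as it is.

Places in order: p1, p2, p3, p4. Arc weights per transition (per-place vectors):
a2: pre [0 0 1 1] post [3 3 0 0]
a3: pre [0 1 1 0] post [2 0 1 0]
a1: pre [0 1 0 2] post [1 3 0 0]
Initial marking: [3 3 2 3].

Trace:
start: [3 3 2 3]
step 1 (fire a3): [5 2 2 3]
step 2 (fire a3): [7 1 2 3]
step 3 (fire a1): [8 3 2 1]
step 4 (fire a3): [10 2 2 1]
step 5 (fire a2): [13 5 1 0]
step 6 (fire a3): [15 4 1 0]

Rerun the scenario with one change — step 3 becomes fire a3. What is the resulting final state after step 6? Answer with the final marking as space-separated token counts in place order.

(re-executing from step 3 with the substitution; state before step 3: [7 1 2 3])
step 3 (fire a3): [9 0 2 3]
step 4 (fire a3): [9 0 2 3]
step 5 (fire a2): [12 3 1 2]
step 6 (fire a3): [14 2 1 2]

14 2 1 2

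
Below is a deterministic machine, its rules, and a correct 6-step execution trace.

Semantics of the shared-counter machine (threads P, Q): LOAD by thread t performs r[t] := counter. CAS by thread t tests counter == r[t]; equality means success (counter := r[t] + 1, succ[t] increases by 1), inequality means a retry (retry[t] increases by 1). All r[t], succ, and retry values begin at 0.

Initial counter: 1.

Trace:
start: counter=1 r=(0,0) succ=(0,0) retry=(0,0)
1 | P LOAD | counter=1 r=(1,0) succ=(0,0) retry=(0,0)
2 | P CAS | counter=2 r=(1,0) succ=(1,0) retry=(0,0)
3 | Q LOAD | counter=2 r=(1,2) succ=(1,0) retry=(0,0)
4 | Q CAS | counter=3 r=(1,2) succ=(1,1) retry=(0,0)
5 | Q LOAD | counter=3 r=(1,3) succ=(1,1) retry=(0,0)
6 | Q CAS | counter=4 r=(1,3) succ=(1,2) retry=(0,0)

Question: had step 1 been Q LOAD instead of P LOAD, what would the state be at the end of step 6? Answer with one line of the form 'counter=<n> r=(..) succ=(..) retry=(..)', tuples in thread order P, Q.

(re-executing from step 1 with the substitution; state before step 1: counter=1 r=(0,0) succ=(0,0) retry=(0,0))
1 | Q LOAD | counter=1 r=(0,1) succ=(0,0) retry=(0,0)
2 | P CAS | counter=1 r=(0,1) succ=(0,0) retry=(1,0)
3 | Q LOAD | counter=1 r=(0,1) succ=(0,0) retry=(1,0)
4 | Q CAS | counter=2 r=(0,1) succ=(0,1) retry=(1,0)
5 | Q LOAD | counter=2 r=(0,2) succ=(0,1) retry=(1,0)
6 | Q CAS | counter=3 r=(0,2) succ=(0,2) retry=(1,0)

counter=3 r=(0,2) succ=(0,2) retry=(1,0)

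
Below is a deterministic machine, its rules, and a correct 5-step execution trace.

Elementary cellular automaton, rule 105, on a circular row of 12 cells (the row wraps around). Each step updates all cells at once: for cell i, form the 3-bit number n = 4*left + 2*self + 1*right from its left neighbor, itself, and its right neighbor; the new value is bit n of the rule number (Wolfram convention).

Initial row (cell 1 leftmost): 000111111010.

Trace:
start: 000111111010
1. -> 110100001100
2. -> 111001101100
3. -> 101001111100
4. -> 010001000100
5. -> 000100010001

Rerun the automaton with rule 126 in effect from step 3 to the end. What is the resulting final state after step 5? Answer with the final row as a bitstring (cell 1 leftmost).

(re-executing steps 3..5 under rule 126; state before step 3: 111001101100)
3. -> 101111111111
4. -> 111000000000
5. -> 101100000001

101100000001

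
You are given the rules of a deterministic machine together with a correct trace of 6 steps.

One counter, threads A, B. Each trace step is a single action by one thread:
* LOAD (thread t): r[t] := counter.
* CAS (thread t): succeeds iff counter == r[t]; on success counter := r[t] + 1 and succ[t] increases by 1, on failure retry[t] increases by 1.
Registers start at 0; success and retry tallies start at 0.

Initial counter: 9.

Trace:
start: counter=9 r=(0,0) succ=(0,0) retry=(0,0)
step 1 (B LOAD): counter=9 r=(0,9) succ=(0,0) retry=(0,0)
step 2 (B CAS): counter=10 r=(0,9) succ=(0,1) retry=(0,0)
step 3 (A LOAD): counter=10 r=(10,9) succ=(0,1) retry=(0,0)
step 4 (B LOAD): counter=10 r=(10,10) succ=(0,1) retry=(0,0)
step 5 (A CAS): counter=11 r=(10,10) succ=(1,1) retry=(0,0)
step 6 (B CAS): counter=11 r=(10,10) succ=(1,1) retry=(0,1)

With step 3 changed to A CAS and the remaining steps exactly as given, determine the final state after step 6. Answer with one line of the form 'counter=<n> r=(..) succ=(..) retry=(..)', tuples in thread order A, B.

counter=11 r=(0,10) succ=(0,2) retry=(2,0)

(re-executing from step 3 with the substitution; state before step 3: counter=10 r=(0,9) succ=(0,1) retry=(0,0))
step 3 (A CAS): counter=10 r=(0,9) succ=(0,1) retry=(1,0)
step 4 (B LOAD): counter=10 r=(0,10) succ=(0,1) retry=(1,0)
step 5 (A CAS): counter=10 r=(0,10) succ=(0,1) retry=(2,0)
step 6 (B CAS): counter=11 r=(0,10) succ=(0,2) retry=(2,0)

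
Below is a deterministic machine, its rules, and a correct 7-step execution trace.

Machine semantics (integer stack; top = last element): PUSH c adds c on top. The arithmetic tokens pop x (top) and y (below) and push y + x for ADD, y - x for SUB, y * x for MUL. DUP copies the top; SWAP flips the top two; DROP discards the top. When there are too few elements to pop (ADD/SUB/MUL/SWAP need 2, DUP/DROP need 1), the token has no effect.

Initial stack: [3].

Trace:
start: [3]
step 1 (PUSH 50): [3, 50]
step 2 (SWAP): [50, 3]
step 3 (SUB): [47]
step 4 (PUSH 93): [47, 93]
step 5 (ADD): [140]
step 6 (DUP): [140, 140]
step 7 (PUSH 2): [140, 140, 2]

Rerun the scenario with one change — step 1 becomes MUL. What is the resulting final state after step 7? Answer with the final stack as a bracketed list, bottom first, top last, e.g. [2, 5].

[96, 96, 2]

(re-executing from step 1 with the substitution; state before step 1: [3])
step 1 (MUL): [3]
step 2 (SWAP): [3]
step 3 (SUB): [3]
step 4 (PUSH 93): [3, 93]
step 5 (ADD): [96]
step 6 (DUP): [96, 96]
step 7 (PUSH 2): [96, 96, 2]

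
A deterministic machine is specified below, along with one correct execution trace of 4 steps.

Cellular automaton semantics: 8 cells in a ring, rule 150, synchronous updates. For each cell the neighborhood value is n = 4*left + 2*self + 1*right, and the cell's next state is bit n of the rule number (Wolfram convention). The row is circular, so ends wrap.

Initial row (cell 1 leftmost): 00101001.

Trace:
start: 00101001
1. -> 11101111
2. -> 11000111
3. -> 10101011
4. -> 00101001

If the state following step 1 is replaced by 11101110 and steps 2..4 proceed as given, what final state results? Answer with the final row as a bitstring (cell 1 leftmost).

01000100

state after step 1 := 11101110
2. -> 01000100
3. -> 11101110
4. -> 01000100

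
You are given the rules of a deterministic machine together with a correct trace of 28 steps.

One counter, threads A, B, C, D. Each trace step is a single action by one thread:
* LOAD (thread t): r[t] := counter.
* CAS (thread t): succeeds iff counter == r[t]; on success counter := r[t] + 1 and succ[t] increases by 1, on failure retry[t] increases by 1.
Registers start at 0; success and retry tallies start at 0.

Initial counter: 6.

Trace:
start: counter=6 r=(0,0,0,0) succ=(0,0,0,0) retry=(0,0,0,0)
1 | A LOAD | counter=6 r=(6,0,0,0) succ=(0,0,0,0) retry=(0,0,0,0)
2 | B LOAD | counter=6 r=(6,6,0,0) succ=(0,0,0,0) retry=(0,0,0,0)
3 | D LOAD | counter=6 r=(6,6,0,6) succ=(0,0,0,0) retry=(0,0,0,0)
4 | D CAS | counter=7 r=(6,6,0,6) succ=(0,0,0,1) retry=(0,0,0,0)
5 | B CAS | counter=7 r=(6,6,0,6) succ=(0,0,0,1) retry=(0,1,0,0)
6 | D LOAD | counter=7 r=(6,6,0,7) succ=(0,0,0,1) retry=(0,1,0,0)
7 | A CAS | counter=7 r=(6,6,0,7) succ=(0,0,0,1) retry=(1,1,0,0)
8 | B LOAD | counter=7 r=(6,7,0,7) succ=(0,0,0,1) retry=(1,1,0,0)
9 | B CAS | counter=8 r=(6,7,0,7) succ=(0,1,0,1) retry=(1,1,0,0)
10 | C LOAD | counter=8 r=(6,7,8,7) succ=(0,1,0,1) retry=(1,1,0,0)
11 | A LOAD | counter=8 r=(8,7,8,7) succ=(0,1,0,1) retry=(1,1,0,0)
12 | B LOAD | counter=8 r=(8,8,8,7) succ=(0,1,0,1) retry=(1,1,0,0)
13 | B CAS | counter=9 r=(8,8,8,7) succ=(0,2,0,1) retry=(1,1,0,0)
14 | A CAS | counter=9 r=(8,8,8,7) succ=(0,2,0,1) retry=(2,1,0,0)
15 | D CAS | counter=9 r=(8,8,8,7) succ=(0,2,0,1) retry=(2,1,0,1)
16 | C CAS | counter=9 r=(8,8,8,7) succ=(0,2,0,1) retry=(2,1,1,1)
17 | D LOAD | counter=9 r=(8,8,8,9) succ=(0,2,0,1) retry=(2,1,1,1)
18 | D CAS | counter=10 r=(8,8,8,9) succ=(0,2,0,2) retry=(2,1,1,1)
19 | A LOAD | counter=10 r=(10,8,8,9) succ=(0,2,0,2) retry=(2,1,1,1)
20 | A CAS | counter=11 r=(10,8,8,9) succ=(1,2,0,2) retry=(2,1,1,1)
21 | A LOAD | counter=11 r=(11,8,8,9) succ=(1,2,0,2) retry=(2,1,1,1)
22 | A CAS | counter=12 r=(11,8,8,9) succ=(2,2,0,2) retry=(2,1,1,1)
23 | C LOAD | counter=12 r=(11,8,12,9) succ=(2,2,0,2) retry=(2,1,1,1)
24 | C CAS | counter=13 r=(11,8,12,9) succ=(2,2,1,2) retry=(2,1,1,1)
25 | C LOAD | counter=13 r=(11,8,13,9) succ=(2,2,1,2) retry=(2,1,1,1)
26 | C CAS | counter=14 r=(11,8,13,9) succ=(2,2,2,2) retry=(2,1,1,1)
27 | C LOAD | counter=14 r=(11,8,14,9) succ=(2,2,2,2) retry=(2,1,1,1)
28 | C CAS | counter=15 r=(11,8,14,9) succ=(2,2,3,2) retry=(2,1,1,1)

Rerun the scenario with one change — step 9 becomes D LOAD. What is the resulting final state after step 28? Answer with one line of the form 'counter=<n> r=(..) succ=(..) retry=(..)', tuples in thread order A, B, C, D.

counter=14 r=(10,7,13,8) succ=(2,1,3,2) retry=(2,1,1,1)

(re-executing from step 9 with the substitution; state before step 9: counter=7 r=(6,7,0,7) succ=(0,0,0,1) retry=(1,1,0,0))
9 | D LOAD | counter=7 r=(6,7,0,7) succ=(0,0,0,1) retry=(1,1,0,0)
10 | C LOAD | counter=7 r=(6,7,7,7) succ=(0,0,0,1) retry=(1,1,0,0)
11 | A LOAD | counter=7 r=(7,7,7,7) succ=(0,0,0,1) retry=(1,1,0,0)
12 | B LOAD | counter=7 r=(7,7,7,7) succ=(0,0,0,1) retry=(1,1,0,0)
13 | B CAS | counter=8 r=(7,7,7,7) succ=(0,1,0,1) retry=(1,1,0,0)
14 | A CAS | counter=8 r=(7,7,7,7) succ=(0,1,0,1) retry=(2,1,0,0)
15 | D CAS | counter=8 r=(7,7,7,7) succ=(0,1,0,1) retry=(2,1,0,1)
16 | C CAS | counter=8 r=(7,7,7,7) succ=(0,1,0,1) retry=(2,1,1,1)
17 | D LOAD | counter=8 r=(7,7,7,8) succ=(0,1,0,1) retry=(2,1,1,1)
18 | D CAS | counter=9 r=(7,7,7,8) succ=(0,1,0,2) retry=(2,1,1,1)
19 | A LOAD | counter=9 r=(9,7,7,8) succ=(0,1,0,2) retry=(2,1,1,1)
20 | A CAS | counter=10 r=(9,7,7,8) succ=(1,1,0,2) retry=(2,1,1,1)
21 | A LOAD | counter=10 r=(10,7,7,8) succ=(1,1,0,2) retry=(2,1,1,1)
22 | A CAS | counter=11 r=(10,7,7,8) succ=(2,1,0,2) retry=(2,1,1,1)
23 | C LOAD | counter=11 r=(10,7,11,8) succ=(2,1,0,2) retry=(2,1,1,1)
24 | C CAS | counter=12 r=(10,7,11,8) succ=(2,1,1,2) retry=(2,1,1,1)
25 | C LOAD | counter=12 r=(10,7,12,8) succ=(2,1,1,2) retry=(2,1,1,1)
26 | C CAS | counter=13 r=(10,7,12,8) succ=(2,1,2,2) retry=(2,1,1,1)
27 | C LOAD | counter=13 r=(10,7,13,8) succ=(2,1,2,2) retry=(2,1,1,1)
28 | C CAS | counter=14 r=(10,7,13,8) succ=(2,1,3,2) retry=(2,1,1,1)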